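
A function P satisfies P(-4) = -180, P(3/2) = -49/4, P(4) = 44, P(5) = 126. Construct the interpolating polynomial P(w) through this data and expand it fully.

P(w) = 2w^3 - 4w^2 - 4w - 4

Build the Lagrange basis polynomials:
L_0(w) = (w - 3/2)(w - 4)(w - 5) / [-396] = -(1/396)w^3 + (7/264)w^2 - (67/792)w + 5/66
L_1(w) = (w + 4)(w - 4)(w - 5) / [385/8] = (8/385)w^3 - (8/77)w^2 - (128/385)w + 128/77
L_2(w) = (w + 4)(w - 3/2)(w - 5) / [-20] = -(1/20)w^3 + (1/8)w^2 + (37/40)w - 3/2
L_3(w) = (w + 4)(w - 3/2)(w - 4) / [63/2] = (2/63)w^3 - (1/21)w^2 - (32/63)w + 16/21
P(w) = (-180)·L_0 + (-49/4)·L_1 + 44·L_2 + 126·L_3
  (-180)·L_0(w) = (5/11)w^3 - (105/22)w^2 + (335/22)w - 150/11
  (-49/4)·L_1(w) = -(14/55)w^3 + (14/11)w^2 + (224/55)w - 224/11
  44·L_2(w) = -(11/5)w^3 + (11/2)w^2 + (407/10)w - 66
  126·L_3(w) = 4w^3 - 6w^2 - 64w + 96
Adding term by term: 2w^3 - 4w^2 - 4w - 4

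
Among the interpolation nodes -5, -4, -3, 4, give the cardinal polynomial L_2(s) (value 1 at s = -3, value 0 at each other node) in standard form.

L_2(s) = (s + 5)(s + 4)(s - 4) / [(2)·(1)·(-7)]
       = (s^3 + 5s^2 - 16s - 80) / (-14)

L_2(s) = -(1/14)s^3 - (5/14)s^2 + (8/7)s + 40/7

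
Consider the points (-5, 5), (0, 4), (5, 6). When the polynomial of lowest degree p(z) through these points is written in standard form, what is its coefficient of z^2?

3/50

The leading coefficient equals the top divided difference p[-5,0,5].
p[-5,0] = (4 - 5) / (0 - (-5)) = -1/5
p[0,5] = (6 - 4) / (5 - 0) = 2/5
p[-5,0,5] = (2/5 - (-1/5)) / (5 - (-5)) = 3/50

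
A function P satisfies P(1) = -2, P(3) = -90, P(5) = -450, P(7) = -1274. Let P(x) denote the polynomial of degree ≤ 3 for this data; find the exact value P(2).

-24

Evaluate each Lagrange basis at x = 2:
L_0(2) = (-1)·(-3)·(-5)/[(-2)·(-4)·(-6)] = 5/16
L_1(2) = (1)·(-3)·(-5)/[(2)·(-2)·(-4)] = 15/16
L_2(2) = (1)·(-1)·(-5)/[(4)·(2)·(-2)] = -5/16
L_3(2) = (1)·(-1)·(-3)/[(6)·(4)·(2)] = 1/16
Sum: (-2)·(5/16) + (-90)·(15/16) + (-450)·(-5/16) + (-1274)·(1/16) = -24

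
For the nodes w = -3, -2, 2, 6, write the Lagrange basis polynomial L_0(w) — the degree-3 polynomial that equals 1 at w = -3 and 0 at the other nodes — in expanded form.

L_0(w) = (w + 2)(w - 2)(w - 6) / [(-1)·(-5)·(-9)]
       = (w^3 - 6w^2 - 4w + 24) / (-45)

L_0(w) = -(1/45)w^3 + (2/15)w^2 + (4/45)w - 8/15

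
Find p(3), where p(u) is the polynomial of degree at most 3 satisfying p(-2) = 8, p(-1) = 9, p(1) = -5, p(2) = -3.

L_0(3) = (4)·(2)·(1)/[(-1)·(-3)·(-4)] = -2/3
L_1(3) = (5)·(2)·(1)/[(1)·(-2)·(-3)] = 5/3
L_2(3) = (5)·(4)·(1)/[(3)·(2)·(-1)] = -10/3
L_3(3) = (5)·(4)·(2)/[(4)·(3)·(1)] = 10/3
Sum: 8·(-2/3) + 9·(5/3) + (-5)·(-10/3) + (-3)·(10/3) = 49/3

49/3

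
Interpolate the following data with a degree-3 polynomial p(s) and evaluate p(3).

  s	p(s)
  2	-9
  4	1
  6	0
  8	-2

Evaluate each Lagrange basis at s = 3:
L_0(3) = (-1)·(-3)·(-5)/[(-2)·(-4)·(-6)] = 5/16
L_1(3) = (1)·(-3)·(-5)/[(2)·(-2)·(-4)] = 15/16
L_2(3) = (1)·(-1)·(-5)/[(4)·(2)·(-2)] = -5/16
L_3(3) = (1)·(-1)·(-3)/[(6)·(4)·(2)] = 1/16
Sum: (-9)·(5/16) + 1·(15/16) + 0 + (-2)·(1/16) = -2

-2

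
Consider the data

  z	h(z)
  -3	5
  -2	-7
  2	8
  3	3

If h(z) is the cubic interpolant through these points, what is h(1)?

23/5

Using Newton's divided-difference form:
h[-3,-2] = (-7 - 5) / (-2 - (-3)) = -12
h[-2,2] = (8 - (-7)) / (2 - (-2)) = 15/4
h[2,3] = (3 - 8) / (3 - 2) = -5
h[-3,-2,2] = (15/4 - (-12)) / (2 - (-3)) = 63/20
h[-2,2,3] = (-5 - 15/4) / (3 - (-2)) = -7/4
h[-3,-2,2,3] = (-7/4 - 63/20) / (3 - (-3)) = -49/60
h(1) = 5 + (-12)·(4) + (63/20)·(4)·(3) + (-49/60)·(4)·(3)·(-1) = 23/5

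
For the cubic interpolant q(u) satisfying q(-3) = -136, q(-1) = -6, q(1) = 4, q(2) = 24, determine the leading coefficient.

The leading coefficient equals the top divided difference q[-3,-1,1,2].
q[-3,-1] = (-6 - (-136)) / (-1 - (-3)) = 65
q[-1,1] = (4 - (-6)) / (1 - (-1)) = 5
q[1,2] = (24 - 4) / (2 - 1) = 20
q[-3,-1,1] = (5 - 65) / (1 - (-3)) = -15
q[-1,1,2] = (20 - 5) / (2 - (-1)) = 5
q[-3,-1,1,2] = (5 - (-15)) / (2 - (-3)) = 4

4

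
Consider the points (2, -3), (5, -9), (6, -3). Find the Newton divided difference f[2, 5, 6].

f[2,5] = (-9 - (-3)) / (5 - 2) = -2
f[5,6] = (-3 - (-9)) / (6 - 5) = 6
f[2,5,6] = (6 - (-2)) / (6 - 2) = 2

2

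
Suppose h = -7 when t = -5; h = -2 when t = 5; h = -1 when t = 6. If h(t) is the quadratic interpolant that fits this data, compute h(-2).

-71/11

Using Newton's divided-difference form:
h[-5,5] = (-2 - (-7)) / (5 - (-5)) = 1/2
h[5,6] = (-1 - (-2)) / (6 - 5) = 1
h[-5,5,6] = (1 - 1/2) / (6 - (-5)) = 1/22
h(-2) = -7 + (1/2)·(3) + (1/22)·(3)·(-7) = -71/11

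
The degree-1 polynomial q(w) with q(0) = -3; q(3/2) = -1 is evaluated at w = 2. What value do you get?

Evaluate each Lagrange basis at w = 2:
L_0(2) = (1/2)/[(-3/2)] = -1/3
L_1(2) = (2)/[(3/2)] = 4/3
Sum: (-3)·(-1/3) + (-1)·(4/3) = -1/3

-1/3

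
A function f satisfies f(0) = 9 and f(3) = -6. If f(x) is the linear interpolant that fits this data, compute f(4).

-11

L_0(4) = (1)/[(-3)] = -1/3
L_1(4) = (4)/[(3)] = 4/3
Sum: 9·(-1/3) + (-6)·(4/3) = -11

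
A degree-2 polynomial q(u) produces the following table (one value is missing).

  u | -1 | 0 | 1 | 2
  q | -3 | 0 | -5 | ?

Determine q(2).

-18

The 3 known values determine q uniquely (degree ≤ 2).
L_0(2) = (2)·(1)/[(-1)·(-2)] = 1
L_1(2) = (3)·(1)/[(1)·(-1)] = -3
L_2(2) = (3)·(2)/[(2)·(1)] = 3
Sum: (-3)·(1) + 0 + (-5)·(3) = -18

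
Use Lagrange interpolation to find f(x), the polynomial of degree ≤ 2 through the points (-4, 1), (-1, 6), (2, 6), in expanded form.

L_0(x) = (x + 1)(x - 2) / [18] = (1/18)x^2 - (1/18)x - 1/9
L_1(x) = (x + 4)(x - 2) / [-9] = -(1/9)x^2 - (2/9)x + 8/9
L_2(x) = (x + 4)(x + 1) / [18] = (1/18)x^2 + (5/18)x + 2/9
f(x) = 1·L_0 + 6·L_1 + 6·L_2
  1·L_0(x) = (1/18)x^2 - (1/18)x - 1/9
  6·L_1(x) = -(2/3)x^2 - (4/3)x + 16/3
  6·L_2(x) = (1/3)x^2 + (5/3)x + 4/3
Adding term by term: -(5/18)x^2 + (5/18)x + 59/9

f(x) = -(5/18)x^2 + (5/18)x + 59/9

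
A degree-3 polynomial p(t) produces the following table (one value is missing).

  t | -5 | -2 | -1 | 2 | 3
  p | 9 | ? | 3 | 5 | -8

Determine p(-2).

-113/56

The 4 known values determine p uniquely (degree ≤ 3).
Evaluate each Lagrange basis at t = -2:
L_0(-2) = (-1)·(-4)·(-5)/[(-4)·(-7)·(-8)] = 5/56
L_1(-2) = (3)·(-4)·(-5)/[(4)·(-3)·(-4)] = 5/4
L_2(-2) = (3)·(-1)·(-5)/[(7)·(3)·(-1)] = -5/7
L_3(-2) = (3)·(-1)·(-4)/[(8)·(4)·(1)] = 3/8
Sum: 9·(5/56) + 3·(5/4) + 5·(-5/7) + (-8)·(3/8) = -113/56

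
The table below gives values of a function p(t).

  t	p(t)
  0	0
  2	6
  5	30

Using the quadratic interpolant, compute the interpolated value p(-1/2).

-1/4

Using Newton's divided-difference form:
p[0,2] = (6 - 0) / (2 - 0) = 3
p[2,5] = (30 - 6) / (5 - 2) = 8
p[0,2,5] = (8 - 3) / (5 - 0) = 1
p(-1/2) = 0 + 3·(-1/2) + 1·(-1/2)·(-5/2) = -1/4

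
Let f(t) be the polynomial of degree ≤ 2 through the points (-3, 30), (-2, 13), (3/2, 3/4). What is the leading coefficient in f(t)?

The leading coefficient equals the top divided difference f[-3,-2,3/2].
f[-3,-2] = (13 - 30) / (-2 - (-3)) = -17
f[-2,3/2] = (3/4 - 13) / (3/2 - (-2)) = -7/2
f[-3,-2,3/2] = (-7/2 - (-17)) / (3/2 - (-3)) = 3

3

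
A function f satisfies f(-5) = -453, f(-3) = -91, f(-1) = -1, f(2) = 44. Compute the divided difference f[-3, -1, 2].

f[-3,-1] = (-1 - (-91)) / (-1 - (-3)) = 45
f[-1,2] = (44 - (-1)) / (2 - (-1)) = 15
f[-3,-1,2] = (15 - 45) / (2 - (-3)) = -6

-6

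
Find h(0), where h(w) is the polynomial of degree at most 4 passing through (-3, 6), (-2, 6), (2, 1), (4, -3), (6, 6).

Evaluate each Lagrange basis at w = 0:
L_0(0) = (2)·(-2)·(-4)·(-6)/[(-1)·(-5)·(-7)·(-9)] = -32/105
L_1(0) = (3)·(-2)·(-4)·(-6)/[(1)·(-4)·(-6)·(-8)] = 3/4
L_2(0) = (3)·(2)·(-4)·(-6)/[(5)·(4)·(-2)·(-4)] = 9/10
L_3(0) = (3)·(2)·(-2)·(-6)/[(7)·(6)·(2)·(-2)] = -3/7
L_4(0) = (3)·(2)·(-2)·(-4)/[(9)·(8)·(4)·(2)] = 1/12
Sum: 6·(-32/105) + 6·(3/4) + 1·(9/10) + (-3)·(-3/7) + 6·(1/12) = 75/14

75/14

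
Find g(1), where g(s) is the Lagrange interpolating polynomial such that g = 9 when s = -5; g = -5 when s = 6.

15/11

L_0(1) = (-5)/[(-11)] = 5/11
L_1(1) = (6)/[(11)] = 6/11
Sum: 9·(5/11) + (-5)·(6/11) = 15/11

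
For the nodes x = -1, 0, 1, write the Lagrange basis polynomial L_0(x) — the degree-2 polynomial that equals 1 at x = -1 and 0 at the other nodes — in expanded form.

L_0(x) = x(x - 1) / [(-1)·(-2)]
       = (x^2 - x) / (2)

L_0(x) = (1/2)x^2 - (1/2)x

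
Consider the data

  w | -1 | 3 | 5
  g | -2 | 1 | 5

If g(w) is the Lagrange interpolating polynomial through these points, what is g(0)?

Evaluate each Lagrange basis at w = 0:
L_0(0) = (-3)·(-5)/[(-4)·(-6)] = 5/8
L_1(0) = (1)·(-5)/[(4)·(-2)] = 5/8
L_2(0) = (1)·(-3)/[(6)·(2)] = -1/4
Sum: (-2)·(5/8) + 1·(5/8) + 5·(-1/4) = -15/8

-15/8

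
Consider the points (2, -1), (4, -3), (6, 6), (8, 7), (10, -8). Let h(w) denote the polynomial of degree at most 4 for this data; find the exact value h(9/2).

Evaluate each Lagrange basis at w = 9/2:
L_0(9/2) = (1/2)·(-3/2)·(-7/2)·(-11/2)/[(-2)·(-4)·(-6)·(-8)] = -77/2048
L_1(9/2) = (5/2)·(-3/2)·(-7/2)·(-11/2)/[(2)·(-2)·(-4)·(-6)] = 385/512
L_2(9/2) = (5/2)·(1/2)·(-7/2)·(-11/2)/[(4)·(2)·(-2)·(-4)] = 385/1024
L_3(9/2) = (5/2)·(1/2)·(-3/2)·(-11/2)/[(6)·(4)·(2)·(-2)] = -55/512
L_4(9/2) = (5/2)·(1/2)·(-3/2)·(-7/2)/[(8)·(6)·(4)·(2)] = 35/2048
Sum: (-1)·(-77/2048) + (-3)·(385/512) + 6·(385/1024) + 7·(-55/512) + (-8)·(35/2048) = -1743/2048

-1743/2048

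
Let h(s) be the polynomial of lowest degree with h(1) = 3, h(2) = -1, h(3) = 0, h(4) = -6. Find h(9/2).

Evaluate each Lagrange basis at s = 9/2:
L_0(9/2) = (5/2)·(3/2)·(1/2)/[(-1)·(-2)·(-3)] = -5/16
L_1(9/2) = (7/2)·(3/2)·(1/2)/[(1)·(-1)·(-2)] = 21/16
L_2(9/2) = (7/2)·(5/2)·(1/2)/[(2)·(1)·(-1)] = -35/16
L_3(9/2) = (7/2)·(5/2)·(3/2)/[(3)·(2)·(1)] = 35/16
Sum: 3·(-5/16) + (-1)·(21/16) + 0 + (-6)·(35/16) = -123/8

-123/8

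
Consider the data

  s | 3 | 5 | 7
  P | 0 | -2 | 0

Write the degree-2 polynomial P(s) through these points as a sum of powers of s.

P(s) = (1/2)s^2 - 5s + 21/2

Build the Lagrange basis polynomials:
L_0(s) = (s - 5)(s - 7) / [8] = (1/8)s^2 - (3/2)s + 35/8
L_1(s) = (s - 3)(s - 7) / [-4] = -(1/4)s^2 + (5/2)s - 21/4
L_2(s) = (s - 3)(s - 5) / [8] = (1/8)s^2 - s + 15/8
P(s) = 0·L_0 + (-2)·L_1 + 0·L_2
  0·L_0(s) = 0
  (-2)·L_1(s) = (1/2)s^2 - 5s + 21/2
  0·L_2(s) = 0
Adding term by term: (1/2)s^2 - 5s + 21/2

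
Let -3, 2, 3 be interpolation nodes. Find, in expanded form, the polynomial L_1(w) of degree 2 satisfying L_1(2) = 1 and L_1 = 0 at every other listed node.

L_1(w) = -(1/5)w^2 + 9/5

L_1(w) = (w + 3)(w - 3) / [(5)·(-1)]
       = (w^2 - 9) / (-5)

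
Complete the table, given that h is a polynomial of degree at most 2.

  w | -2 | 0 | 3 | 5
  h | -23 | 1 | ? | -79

The 3 known values determine h uniquely (degree ≤ 2).
Evaluate each Lagrange basis at w = 3:
L_0(3) = (3)·(-2)/[(-2)·(-7)] = -3/7
L_1(3) = (5)·(-2)/[(2)·(-5)] = 1
L_2(3) = (5)·(3)/[(7)·(5)] = 3/7
Sum: (-23)·(-3/7) + 1·(1) + (-79)·(3/7) = -23

-23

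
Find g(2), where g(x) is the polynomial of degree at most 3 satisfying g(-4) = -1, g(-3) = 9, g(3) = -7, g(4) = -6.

-113/28

Evaluate each Lagrange basis at x = 2:
L_0(2) = (5)·(-1)·(-2)/[(-1)·(-7)·(-8)] = -5/28
L_1(2) = (6)·(-1)·(-2)/[(1)·(-6)·(-7)] = 2/7
L_2(2) = (6)·(5)·(-2)/[(7)·(6)·(-1)] = 10/7
L_3(2) = (6)·(5)·(-1)/[(8)·(7)·(1)] = -15/28
Sum: (-1)·(-5/28) + 9·(2/7) + (-7)·(10/7) + (-6)·(-15/28) = -113/28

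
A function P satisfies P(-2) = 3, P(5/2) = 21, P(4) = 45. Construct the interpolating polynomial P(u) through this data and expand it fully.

P(u) = 2u^2 + 3u + 1

Newton's divided differences:
P[-2,5/2] = (21 - 3) / (5/2 - (-2)) = 4
P[5/2,4] = (45 - 21) / (4 - 5/2) = 16
P[-2,5/2,4] = (16 - 4) / (4 - (-2)) = 2
P(u) = 3 + 4·(u + 2) + 2·(u + 2)(u - 5/2)
Expanding: P(u) = 2u^2 + 3u + 1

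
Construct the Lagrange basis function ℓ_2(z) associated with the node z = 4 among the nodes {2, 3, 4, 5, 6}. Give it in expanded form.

ℓ_2(z) = (z - 2)(z - 3)(z - 5)(z - 6) / [(2)·(1)·(-1)·(-2)]
       = (z^4 - 16z^3 + 91z^2 - 216z + 180) / (4)

ℓ_2(z) = (1/4)z^4 - 4z^3 + (91/4)z^2 - 54z + 45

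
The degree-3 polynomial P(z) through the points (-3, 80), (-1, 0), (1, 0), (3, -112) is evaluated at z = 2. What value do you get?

Evaluate each Lagrange basis at z = 2:
L_0(2) = (3)·(1)·(-1)/[(-2)·(-4)·(-6)] = 1/16
L_1(2) = (5)·(1)·(-1)/[(2)·(-2)·(-4)] = -5/16
L_2(2) = (5)·(3)·(-1)/[(4)·(2)·(-2)] = 15/16
L_3(2) = (5)·(3)·(1)/[(6)·(4)·(2)] = 5/16
Sum: 80·(1/16) + 0 + 0 + (-112)·(5/16) = -30

-30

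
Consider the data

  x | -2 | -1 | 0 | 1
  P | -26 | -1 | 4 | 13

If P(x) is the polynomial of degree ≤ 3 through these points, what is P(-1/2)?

5/2

Using Newton's divided-difference form:
P[-2,-1] = (-1 - (-26)) / (-1 - (-2)) = 25
P[-1,0] = (4 - (-1)) / (0 - (-1)) = 5
P[0,1] = (13 - 4) / (1 - 0) = 9
P[-2,-1,0] = (5 - 25) / (0 - (-2)) = -10
P[-1,0,1] = (9 - 5) / (1 - (-1)) = 2
P[-2,-1,0,1] = (2 - (-10)) / (1 - (-2)) = 4
P(-1/2) = -26 + 25·(3/2) + (-10)·(3/2)·(1/2) + 4·(3/2)·(1/2)·(-1/2) = 5/2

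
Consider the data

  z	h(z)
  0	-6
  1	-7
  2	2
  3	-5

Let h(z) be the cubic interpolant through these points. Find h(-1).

Using Newton's divided-difference form:
h[0,1] = (-7 - (-6)) / (1 - 0) = -1
h[1,2] = (2 - (-7)) / (2 - 1) = 9
h[2,3] = (-5 - 2) / (3 - 2) = -7
h[0,1,2] = (9 - (-1)) / (2 - 0) = 5
h[1,2,3] = (-7 - 9) / (3 - 1) = -8
h[0,1,2,3] = (-8 - 5) / (3 - 0) = -13/3
h(-1) = -6 + (-1)·(-1) + 5·(-1)·(-2) + (-13/3)·(-1)·(-2)·(-3) = 31

31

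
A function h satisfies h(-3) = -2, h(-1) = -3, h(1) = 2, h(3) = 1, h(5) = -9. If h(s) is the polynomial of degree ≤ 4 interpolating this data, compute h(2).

Evaluate each Lagrange basis at s = 2:
L_0(2) = (3)·(1)·(-1)·(-3)/[(-2)·(-4)·(-6)·(-8)] = 3/128
L_1(2) = (5)·(1)·(-1)·(-3)/[(2)·(-2)·(-4)·(-6)] = -5/32
L_2(2) = (5)·(3)·(-1)·(-3)/[(4)·(2)·(-2)·(-4)] = 45/64
L_3(2) = (5)·(3)·(1)·(-3)/[(6)·(4)·(2)·(-2)] = 15/32
L_4(2) = (5)·(3)·(1)·(-1)/[(8)·(6)·(4)·(2)] = -5/128
Sum: (-2)·(3/128) + (-3)·(-5/32) + 2·(45/64) + 1·(15/32) + (-9)·(-5/128) = 339/128

339/128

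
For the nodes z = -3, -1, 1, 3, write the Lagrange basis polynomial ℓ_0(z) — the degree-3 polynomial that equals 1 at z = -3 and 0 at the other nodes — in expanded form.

ℓ_0(z) = (z + 1)(z - 1)(z - 3) / [(-2)·(-4)·(-6)]
       = (z^3 - 3z^2 - z + 3) / (-48)

ℓ_0(z) = -(1/48)z^3 + (1/16)z^2 + (1/48)z - 1/16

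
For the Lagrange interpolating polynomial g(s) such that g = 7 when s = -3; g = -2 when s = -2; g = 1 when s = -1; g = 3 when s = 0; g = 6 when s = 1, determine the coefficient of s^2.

L_0(s) = (s + 2)(s + 1)s(s - 1) / [24] = (1/24)s^4 + (1/12)s^3 - (1/24)s^2 - (1/12)s
L_1(s) = (s + 3)(s + 1)s(s - 1) / [-6] = -(1/6)s^4 - (1/2)s^3 + (1/6)s^2 + (1/2)s
L_2(s) = (s + 3)(s + 2)s(s - 1) / [4] = (1/4)s^4 + s^3 + (1/4)s^2 - (3/2)s
L_3(s) = (s + 3)(s + 2)(s + 1)(s - 1) / [-6] = -(1/6)s^4 - (5/6)s^3 - (5/6)s^2 + (5/6)s + 1
L_4(s) = (s + 3)(s + 2)(s + 1)s / [24] = (1/24)s^4 + (1/4)s^3 + (11/24)s^2 + (1/4)s
g(s) = 7·L_0 + (-2)·L_1 + 1·L_2 + 3·L_3 + 6·L_4
Only the coefficient of s^2 is needed; take it from each L_i and combine:
7·(-1/24) + (-2)·(1/6) + 1·(1/4) + 3·(-5/6) + 6·(11/24) = -1/8

-1/8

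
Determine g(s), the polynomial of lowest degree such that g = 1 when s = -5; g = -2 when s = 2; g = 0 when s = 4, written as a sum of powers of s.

Build the Lagrange basis polynomials:
L_0(s) = (s - 2)(s - 4) / [63] = (1/63)s^2 - (2/21)s + 8/63
L_1(s) = (s + 5)(s - 4) / [-14] = -(1/14)s^2 - (1/14)s + 10/7
L_2(s) = (s + 5)(s - 2) / [18] = (1/18)s^2 + (1/6)s - 5/9
g(s) = 1·L_0 + (-2)·L_1 + 0·L_2
  1·L_0(s) = (1/63)s^2 - (2/21)s + 8/63
  (-2)·L_1(s) = (1/7)s^2 + (1/7)s - 20/7
  0·L_2(s) = 0
Adding term by term: (10/63)s^2 + (1/21)s - 172/63

g(s) = (10/63)s^2 + (1/21)s - 172/63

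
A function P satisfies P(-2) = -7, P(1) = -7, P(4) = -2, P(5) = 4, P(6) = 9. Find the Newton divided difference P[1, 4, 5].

13/12

P[1,4] = (-2 - (-7)) / (4 - 1) = 5/3
P[4,5] = (4 - (-2)) / (5 - 4) = 6
P[1,4,5] = (6 - 5/3) / (5 - 1) = 13/12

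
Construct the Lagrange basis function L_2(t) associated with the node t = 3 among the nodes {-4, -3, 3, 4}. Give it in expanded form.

L_2(t) = -(1/42)t^3 - (1/14)t^2 + (8/21)t + 8/7

L_2(t) = (t + 4)(t + 3)(t - 4) / [(7)·(6)·(-1)]
       = (t^3 + 3t^2 - 16t - 48) / (-42)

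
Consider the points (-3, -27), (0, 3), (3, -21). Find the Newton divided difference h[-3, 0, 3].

-3

h[-3,0] = (3 - (-27)) / (0 - (-3)) = 10
h[0,3] = (-21 - 3) / (3 - 0) = -8
h[-3,0,3] = (-8 - 10) / (3 - (-3)) = -3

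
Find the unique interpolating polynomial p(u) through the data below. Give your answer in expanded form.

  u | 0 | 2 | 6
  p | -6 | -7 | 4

p(u) = (13/24)u^2 - (19/12)u - 6

L_0(u) = (u - 2)(u - 6) / [12] = (1/12)u^2 - (2/3)u + 1
L_1(u) = u(u - 6) / [-8] = -(1/8)u^2 + (3/4)u
L_2(u) = u(u - 2) / [24] = (1/24)u^2 - (1/12)u
p(u) = (-6)·L_0 + (-7)·L_1 + 4·L_2
  (-6)·L_0(u) = -(1/2)u^2 + 4u - 6
  (-7)·L_1(u) = (7/8)u^2 - (21/4)u
  4·L_2(u) = (1/6)u^2 - (1/3)u
Adding term by term: (13/24)u^2 - (19/12)u - 6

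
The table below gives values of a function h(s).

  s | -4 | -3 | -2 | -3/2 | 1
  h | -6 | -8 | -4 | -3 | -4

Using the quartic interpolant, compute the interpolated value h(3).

474/5

Evaluate each Lagrange basis at s = 3:
L_0(3) = (6)·(5)·(9/2)·(2)/[(-1)·(-2)·(-5/2)·(-5)] = 54/5
L_1(3) = (7)·(5)·(9/2)·(2)/[(1)·(-1)·(-3/2)·(-4)] = -105/2
L_2(3) = (7)·(6)·(9/2)·(2)/[(2)·(1)·(-1/2)·(-3)] = 126
L_3(3) = (7)·(6)·(5)·(2)/[(5/2)·(3/2)·(1/2)·(-5/2)] = -448/5
L_4(3) = (7)·(6)·(5)·(9/2)/[(5)·(4)·(3)·(5/2)] = 63/10
Sum: (-6)·(54/5) + (-8)·(-105/2) + (-4)·(126) + (-3)·(-448/5) + (-4)·(63/10) = 474/5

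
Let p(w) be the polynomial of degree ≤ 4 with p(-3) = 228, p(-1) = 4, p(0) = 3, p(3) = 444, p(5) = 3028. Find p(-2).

39

L_0(-2) = (-1)·(-2)·(-5)·(-7)/[(-2)·(-3)·(-6)·(-8)] = 35/144
L_1(-2) = (1)·(-2)·(-5)·(-7)/[(2)·(-1)·(-4)·(-6)] = 35/24
L_2(-2) = (1)·(-1)·(-5)·(-7)/[(3)·(1)·(-3)·(-5)] = -7/9
L_3(-2) = (1)·(-1)·(-2)·(-7)/[(6)·(4)·(3)·(-2)] = 7/72
L_4(-2) = (1)·(-1)·(-2)·(-5)/[(8)·(6)·(5)·(2)] = -1/48
Sum: 228·(35/144) + 4·(35/24) + 3·(-7/9) + 444·(7/72) + 3028·(-1/48) = 39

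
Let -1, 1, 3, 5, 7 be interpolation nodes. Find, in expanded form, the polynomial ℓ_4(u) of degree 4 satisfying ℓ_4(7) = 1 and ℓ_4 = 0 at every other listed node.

ℓ_4(u) = (1/384)u^4 - (1/48)u^3 + (7/192)u^2 + (1/48)u - 5/128

ℓ_4(u) = (u + 1)(u - 1)(u - 3)(u - 5) / [(8)·(6)·(4)·(2)]
       = (u^4 - 8u^3 + 14u^2 + 8u - 15) / (384)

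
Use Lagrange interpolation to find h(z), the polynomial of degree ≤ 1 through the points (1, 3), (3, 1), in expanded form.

h(z) = -z + 4

L_0(z) = (z - 3) / [-2] = -(1/2)z + 3/2
L_1(z) = (z - 1) / [2] = (1/2)z - 1/2
h(z) = 3·L_0 + 1·L_1
  3·L_0(z) = -(3/2)z + 9/2
  1·L_1(z) = (1/2)z - 1/2
Adding term by term: -z + 4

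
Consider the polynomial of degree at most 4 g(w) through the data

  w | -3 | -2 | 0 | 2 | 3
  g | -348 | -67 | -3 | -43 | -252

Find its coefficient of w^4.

The leading coefficient equals the top divided difference g[-3,-2,0,2,3].
g[-3,-2] = (-67 - (-348)) / (-2 - (-3)) = 281
g[-2,0] = (-3 - (-67)) / (0 - (-2)) = 32
g[0,2] = (-43 - (-3)) / (2 - 0) = -20
g[2,3] = (-252 - (-43)) / (3 - 2) = -209
g[-3,-2,0] = (32 - 281) / (0 - (-3)) = -83
g[-2,0,2] = (-20 - 32) / (2 - (-2)) = -13
g[0,2,3] = (-209 - (-20)) / (3 - 0) = -63
g[-3,-2,0,2] = (-13 - (-83)) / (2 - (-3)) = 14
g[-2,0,2,3] = (-63 - (-13)) / (3 - (-2)) = -10
g[-3,-2,0,2,3] = (-10 - 14) / (3 - (-3)) = -4

-4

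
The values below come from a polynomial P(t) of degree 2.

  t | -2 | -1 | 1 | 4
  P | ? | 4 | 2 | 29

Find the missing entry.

11

The 3 known values determine P uniquely (degree ≤ 2).
Evaluate each Lagrange basis at t = -2:
L_0(-2) = (-3)·(-6)/[(-2)·(-5)] = 9/5
L_1(-2) = (-1)·(-6)/[(2)·(-3)] = -1
L_2(-2) = (-1)·(-3)/[(5)·(3)] = 1/5
Sum: 4·(9/5) + 2·(-1) + 29·(1/5) = 11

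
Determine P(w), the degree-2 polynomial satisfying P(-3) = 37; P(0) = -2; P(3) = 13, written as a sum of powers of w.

P(w) = 3w^2 - 4w - 2

Build the Lagrange basis polynomials:
L_0(w) = w(w - 3) / [18] = (1/18)w^2 - (1/6)w
L_1(w) = (w + 3)(w - 3) / [-9] = -(1/9)w^2 + 1
L_2(w) = (w + 3)w / [18] = (1/18)w^2 + (1/6)w
P(w) = 37·L_0 + (-2)·L_1 + 13·L_2
  37·L_0(w) = (37/18)w^2 - (37/6)w
  (-2)·L_1(w) = (2/9)w^2 - 2
  13·L_2(w) = (13/18)w^2 + (13/6)w
Adding term by term: 3w^2 - 4w - 2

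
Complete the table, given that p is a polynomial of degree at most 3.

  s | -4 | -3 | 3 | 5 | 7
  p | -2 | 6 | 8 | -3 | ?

-2089/126

The 4 known values determine p uniquely (degree ≤ 3).
L_0(7) = (10)·(4)·(2)/[(-1)·(-7)·(-9)] = -80/63
L_1(7) = (11)·(4)·(2)/[(1)·(-6)·(-8)] = 11/6
L_2(7) = (11)·(10)·(2)/[(7)·(6)·(-2)] = -55/21
L_3(7) = (11)·(10)·(4)/[(9)·(8)·(2)] = 55/18
Sum: (-2)·(-80/63) + 6·(11/6) + 8·(-55/21) + (-3)·(55/18) = -2089/126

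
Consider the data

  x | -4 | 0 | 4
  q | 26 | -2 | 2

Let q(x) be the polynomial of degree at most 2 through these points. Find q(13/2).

Evaluate each Lagrange basis at x = 13/2:
L_0(13/2) = (13/2)·(5/2)/[(-4)·(-8)] = 65/128
L_1(13/2) = (21/2)·(5/2)/[(4)·(-4)] = -105/64
L_2(13/2) = (21/2)·(13/2)/[(8)·(4)] = 273/128
Sum: 26·(65/128) + (-2)·(-105/64) + 2·(273/128) = 83/4

83/4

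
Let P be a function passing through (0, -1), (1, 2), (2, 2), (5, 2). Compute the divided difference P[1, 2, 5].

0

P[1,2] = (2 - 2) / (2 - 1) = 0
P[2,5] = (2 - 2) / (5 - 2) = 0
P[1,2,5] = (0 - 0) / (5 - 1) = 0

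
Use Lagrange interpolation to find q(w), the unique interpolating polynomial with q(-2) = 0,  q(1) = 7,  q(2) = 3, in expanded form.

L_0(w) = (w - 1)(w - 2) / [12] = (1/12)w^2 - (1/4)w + 1/6
L_1(w) = (w + 2)(w - 2) / [-3] = -(1/3)w^2 + 4/3
L_2(w) = (w + 2)(w - 1) / [4] = (1/4)w^2 + (1/4)w - 1/2
q(w) = 0·L_0 + 7·L_1 + 3·L_2
  0·L_0(w) = 0
  7·L_1(w) = -(7/3)w^2 + 28/3
  3·L_2(w) = (3/4)w^2 + (3/4)w - 3/2
Adding term by term: -(19/12)w^2 + (3/4)w + 47/6

q(w) = -(19/12)w^2 + (3/4)w + 47/6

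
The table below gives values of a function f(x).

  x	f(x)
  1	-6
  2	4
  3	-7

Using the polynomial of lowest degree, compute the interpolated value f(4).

-39

Using Newton's divided-difference form:
f[1,2] = (4 - (-6)) / (2 - 1) = 10
f[2,3] = (-7 - 4) / (3 - 2) = -11
f[1,2,3] = (-11 - 10) / (3 - 1) = -21/2
f(4) = -6 + 10·(3) + (-21/2)·(3)·(2) = -39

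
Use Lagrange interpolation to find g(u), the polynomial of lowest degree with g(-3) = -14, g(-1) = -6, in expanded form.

L_0(u) = (u + 1) / [-2] = -(1/2)u - 1/2
L_1(u) = (u + 3) / [2] = (1/2)u + 3/2
g(u) = (-14)·L_0 + (-6)·L_1
  (-14)·L_0(u) = 7u + 7
  (-6)·L_1(u) = -3u - 9
Adding term by term: 4u - 2

g(u) = 4u - 2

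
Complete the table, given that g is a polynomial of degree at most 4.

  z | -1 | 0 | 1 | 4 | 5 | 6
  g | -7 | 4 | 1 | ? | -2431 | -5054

-992

The 5 known values determine g uniquely (degree ≤ 4).
Evaluate each Lagrange basis at z = 4:
L_0(4) = (4)·(3)·(-1)·(-2)/[(-1)·(-2)·(-6)·(-7)] = 2/7
L_1(4) = (5)·(3)·(-1)·(-2)/[(1)·(-1)·(-5)·(-6)] = -1
L_2(4) = (5)·(4)·(-1)·(-2)/[(2)·(1)·(-4)·(-5)] = 1
L_3(4) = (5)·(4)·(3)·(-2)/[(6)·(5)·(4)·(-1)] = 1
L_4(4) = (5)·(4)·(3)·(-1)/[(7)·(6)·(5)·(1)] = -2/7
Sum: (-7)·(2/7) + 4·(-1) + 1·(1) + (-2431)·(1) + (-5054)·(-2/7) = -992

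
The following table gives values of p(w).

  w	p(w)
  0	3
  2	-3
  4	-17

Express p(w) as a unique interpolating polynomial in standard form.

Build the Lagrange basis polynomials:
L_0(w) = (w - 2)(w - 4) / [8] = (1/8)w^2 - (3/4)w + 1
L_1(w) = w(w - 4) / [-4] = -(1/4)w^2 + w
L_2(w) = w(w - 2) / [8] = (1/8)w^2 - (1/4)w
p(w) = 3·L_0 + (-3)·L_1 + (-17)·L_2
  3·L_0(w) = (3/8)w^2 - (9/4)w + 3
  (-3)·L_1(w) = (3/4)w^2 - 3w
  (-17)·L_2(w) = -(17/8)w^2 + (17/4)w
Adding term by term: -w^2 - w + 3

p(w) = -w^2 - w + 3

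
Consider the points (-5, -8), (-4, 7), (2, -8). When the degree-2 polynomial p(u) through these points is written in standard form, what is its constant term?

17

Build the Lagrange basis polynomials:
L_0(u) = (u + 4)(u - 2) / [7] = (1/7)u^2 + (2/7)u - 8/7
L_1(u) = (u + 5)(u - 2) / [-6] = -(1/6)u^2 - (1/2)u + 5/3
L_2(u) = (u + 5)(u + 4) / [42] = (1/42)u^2 + (3/14)u + 10/21
p(u) = (-8)·L_0 + 7·L_1 + (-8)·L_2
Only the constant term is needed; take it from each L_i and combine:
(-8)·(-8/7) + 7·(5/3) + (-8)·(10/21) = 17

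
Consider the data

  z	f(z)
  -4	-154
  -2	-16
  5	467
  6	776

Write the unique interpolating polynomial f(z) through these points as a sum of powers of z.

Newton's divided differences:
f[-4,-2] = (-16 - (-154)) / (-2 - (-4)) = 69
f[-2,5] = (467 - (-16)) / (5 - (-2)) = 69
f[5,6] = (776 - 467) / (6 - 5) = 309
f[-4,-2,5] = (69 - 69) / (5 - (-4)) = 0
f[-2,5,6] = (309 - 69) / (6 - (-2)) = 30
f[-4,-2,5,6] = (30 - 0) / (6 - (-4)) = 3
f(z) = -154 + 69·(z + 4) + 3·(z + 4)(z + 2)(z - 5)
Expanding: f(z) = 3z^3 + 3z^2 + 3z + 2

f(z) = 3z^3 + 3z^2 + 3z + 2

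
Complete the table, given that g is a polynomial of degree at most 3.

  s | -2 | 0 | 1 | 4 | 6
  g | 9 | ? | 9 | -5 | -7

The 4 known values determine g uniquely (degree ≤ 3).
L_0(0) = (-1)·(-4)·(-6)/[(-3)·(-6)·(-8)] = 1/6
L_1(0) = (2)·(-4)·(-6)/[(3)·(-3)·(-5)] = 16/15
L_2(0) = (2)·(-1)·(-6)/[(6)·(3)·(-2)] = -1/3
L_3(0) = (2)·(-1)·(-4)/[(8)·(5)·(2)] = 1/10
Sum: 9·(1/6) + 9·(16/15) + (-5)·(-1/3) + (-7)·(1/10) = 181/15

181/15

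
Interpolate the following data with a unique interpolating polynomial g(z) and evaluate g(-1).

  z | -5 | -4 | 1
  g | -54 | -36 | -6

-6

Evaluate each Lagrange basis at z = -1:
L_0(-1) = (3)·(-2)/[(-1)·(-6)] = -1
L_1(-1) = (4)·(-2)/[(1)·(-5)] = 8/5
L_2(-1) = (4)·(3)/[(6)·(5)] = 2/5
Sum: (-54)·(-1) + (-36)·(8/5) + (-6)·(2/5) = -6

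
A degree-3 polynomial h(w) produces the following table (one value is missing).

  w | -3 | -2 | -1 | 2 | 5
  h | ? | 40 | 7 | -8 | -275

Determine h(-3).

117

The 4 known values determine h uniquely (degree ≤ 3).
L_0(-3) = (-2)·(-5)·(-8)/[(-1)·(-4)·(-7)] = 20/7
L_1(-3) = (-1)·(-5)·(-8)/[(1)·(-3)·(-6)] = -20/9
L_2(-3) = (-1)·(-2)·(-8)/[(4)·(3)·(-3)] = 4/9
L_3(-3) = (-1)·(-2)·(-5)/[(7)·(6)·(3)] = -5/63
Sum: 40·(20/7) + 7·(-20/9) + (-8)·(4/9) + (-275)·(-5/63) = 117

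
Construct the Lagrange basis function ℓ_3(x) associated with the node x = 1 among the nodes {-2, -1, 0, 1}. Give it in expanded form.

ℓ_3(x) = (1/6)x^3 + (1/2)x^2 + (1/3)x

ℓ_3(x) = (x + 2)(x + 1)x / [(3)·(2)·(1)]
       = (x^3 + 3x^2 + 2x) / (6)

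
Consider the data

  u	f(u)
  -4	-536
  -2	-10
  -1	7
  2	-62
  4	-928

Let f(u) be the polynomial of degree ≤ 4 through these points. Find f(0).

Using Newton's divided-difference form:
f[-4,-2] = (-10 - (-536)) / (-2 - (-4)) = 263
f[-2,-1] = (7 - (-10)) / (-1 - (-2)) = 17
f[-1,2] = (-62 - 7) / (2 - (-1)) = -23
f[2,4] = (-928 - (-62)) / (4 - 2) = -433
f[-4,-2,-1] = (17 - 263) / (-1 - (-4)) = -82
f[-2,-1,2] = (-23 - 17) / (2 - (-2)) = -10
f[-1,2,4] = (-433 - (-23)) / (4 - (-1)) = -82
f[-4,-2,-1,2] = (-10 - (-82)) / (2 - (-4)) = 12
f[-2,-1,2,4] = (-82 - (-10)) / (4 - (-2)) = -12
f[-4,-2,-1,2,4] = (-12 - 12) / (4 - (-4)) = -3
f(0) = -536 + 263·(4) + (-82)·(4)·(2) + 12·(4)·(2)·(1) + (-3)·(4)·(2)·(1)·(-2) = 4

4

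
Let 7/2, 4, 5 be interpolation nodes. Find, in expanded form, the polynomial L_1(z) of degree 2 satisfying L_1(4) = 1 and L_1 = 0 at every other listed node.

L_1(z) = (z - 7/2)(z - 5) / [(1/2)·(-1)]
       = (z^2 - (17/2)z + 35/2) / (-1/2)

L_1(z) = -2z^2 + 17z - 35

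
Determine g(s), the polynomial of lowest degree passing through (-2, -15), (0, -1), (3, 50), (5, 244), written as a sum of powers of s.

Newton's divided differences:
g[-2,0] = (-1 - (-15)) / (0 - (-2)) = 7
g[0,3] = (50 - (-1)) / (3 - 0) = 17
g[3,5] = (244 - 50) / (5 - 3) = 97
g[-2,0,3] = (17 - 7) / (3 - (-2)) = 2
g[0,3,5] = (97 - 17) / (5 - 0) = 16
g[-2,0,3,5] = (16 - 2) / (5 - (-2)) = 2
g(s) = -15 + 7·(s + 2) + 2·(s + 2)s + 2·(s + 2)s(s - 3)
Expanding: g(s) = 2s^3 - s - 1

g(s) = 2s^3 - s - 1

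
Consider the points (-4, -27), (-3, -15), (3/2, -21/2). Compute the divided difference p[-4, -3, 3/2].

p[-4,-3] = (-15 - (-27)) / (-3 - (-4)) = 12
p[-3,3/2] = (-21/2 - (-15)) / (3/2 - (-3)) = 1
p[-4,-3,3/2] = (1 - 12) / (3/2 - (-4)) = -2

-2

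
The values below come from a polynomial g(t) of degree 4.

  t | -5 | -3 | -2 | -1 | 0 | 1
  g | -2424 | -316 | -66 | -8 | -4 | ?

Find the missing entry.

-12

The 5 known values determine g uniquely (degree ≤ 4).
Evaluate each Lagrange basis at t = 1:
L_0(1) = (4)·(3)·(2)·(1)/[(-2)·(-3)·(-4)·(-5)] = 1/5
L_1(1) = (6)·(3)·(2)·(1)/[(2)·(-1)·(-2)·(-3)] = -3
L_2(1) = (6)·(4)·(2)·(1)/[(3)·(1)·(-1)·(-2)] = 8
L_3(1) = (6)·(4)·(3)·(1)/[(4)·(2)·(1)·(-1)] = -9
L_4(1) = (6)·(4)·(3)·(2)/[(5)·(3)·(2)·(1)] = 24/5
Sum: (-2424)·(1/5) + (-316)·(-3) + (-66)·(8) + (-8)·(-9) + (-4)·(24/5) = -12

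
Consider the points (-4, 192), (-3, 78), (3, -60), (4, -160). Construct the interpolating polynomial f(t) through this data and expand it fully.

L_0(t) = (t + 3)(t - 3)(t - 4) / [-56] = -(1/56)t^3 + (1/14)t^2 + (9/56)t - 9/14
L_1(t) = (t + 4)(t - 3)(t - 4) / [42] = (1/42)t^3 - (1/14)t^2 - (8/21)t + 8/7
L_2(t) = (t + 4)(t + 3)(t - 4) / [-42] = -(1/42)t^3 - (1/14)t^2 + (8/21)t + 8/7
L_3(t) = (t + 4)(t + 3)(t - 3) / [56] = (1/56)t^3 + (1/14)t^2 - (9/56)t - 9/14
f(t) = 192·L_0 + 78·L_1 + (-60)·L_2 + (-160)·L_3
  192·L_0(t) = -(24/7)t^3 + (96/7)t^2 + (216/7)t - 864/7
  78·L_1(t) = (13/7)t^3 - (39/7)t^2 - (208/7)t + 624/7
  (-60)·L_2(t) = (10/7)t^3 + (30/7)t^2 - (160/7)t - 480/7
  (-160)·L_3(t) = -(20/7)t^3 - (80/7)t^2 + (180/7)t + 720/7
Adding term by term: -3t^3 + t^2 + 4t

f(t) = -3t^3 + t^2 + 4t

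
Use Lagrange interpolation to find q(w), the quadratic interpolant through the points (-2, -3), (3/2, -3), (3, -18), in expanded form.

q(w) = -2w^2 - w + 3

Build the Lagrange basis polynomials:
L_0(w) = (w - 3/2)(w - 3) / [35/2] = (2/35)w^2 - (9/35)w + 9/35
L_1(w) = (w + 2)(w - 3) / [-21/4] = -(4/21)w^2 + (4/21)w + 8/7
L_2(w) = (w + 2)(w - 3/2) / [15/2] = (2/15)w^2 + (1/15)w - 2/5
q(w) = (-3)·L_0 + (-3)·L_1 + (-18)·L_2
  (-3)·L_0(w) = -(6/35)w^2 + (27/35)w - 27/35
  (-3)·L_1(w) = (4/7)w^2 - (4/7)w - 24/7
  (-18)·L_2(w) = -(12/5)w^2 - (6/5)w + 36/5
Adding term by term: -2w^2 - w + 3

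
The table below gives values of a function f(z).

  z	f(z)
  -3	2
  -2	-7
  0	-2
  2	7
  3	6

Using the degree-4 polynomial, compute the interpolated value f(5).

L_0(5) = (7)·(5)·(3)·(2)/[(-1)·(-3)·(-5)·(-6)] = 7/3
L_1(5) = (8)·(5)·(3)·(2)/[(1)·(-2)·(-4)·(-5)] = -6
L_2(5) = (8)·(7)·(3)·(2)/[(3)·(2)·(-2)·(-3)] = 28/3
L_3(5) = (8)·(7)·(5)·(2)/[(5)·(4)·(2)·(-1)] = -14
L_4(5) = (8)·(7)·(5)·(3)/[(6)·(5)·(3)·(1)] = 28/3
Sum: 2·(7/3) + (-7)·(-6) + (-2)·(28/3) + 7·(-14) + 6·(28/3) = -14

-14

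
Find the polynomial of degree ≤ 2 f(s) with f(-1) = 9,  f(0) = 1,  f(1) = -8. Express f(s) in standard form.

Newton's divided differences:
f[-1,0] = (1 - 9) / (0 - (-1)) = -8
f[0,1] = (-8 - 1) / (1 - 0) = -9
f[-1,0,1] = (-9 - (-8)) / (1 - (-1)) = -1/2
f(s) = 9 + (-8)·(s + 1) + (-1/2)·(s + 1)s
Expanding: f(s) = -(1/2)s^2 - (17/2)s + 1

f(s) = -(1/2)s^2 - (17/2)s + 1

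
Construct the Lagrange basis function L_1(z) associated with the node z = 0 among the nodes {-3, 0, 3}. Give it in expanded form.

L_1(z) = (z + 3)(z - 3) / [(3)·(-3)]
       = (z^2 - 9) / (-9)

L_1(z) = -(1/9)z^2 + 1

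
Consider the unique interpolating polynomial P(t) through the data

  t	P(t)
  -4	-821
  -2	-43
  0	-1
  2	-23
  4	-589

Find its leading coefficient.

-3

The leading coefficient equals the top divided difference P[-4,-2,0,2,4].
P[-4,-2] = (-43 - (-821)) / (-2 - (-4)) = 389
P[-2,0] = (-1 - (-43)) / (0 - (-2)) = 21
P[0,2] = (-23 - (-1)) / (2 - 0) = -11
P[2,4] = (-589 - (-23)) / (4 - 2) = -283
P[-4,-2,0] = (21 - 389) / (0 - (-4)) = -92
P[-2,0,2] = (-11 - 21) / (2 - (-2)) = -8
P[0,2,4] = (-283 - (-11)) / (4 - 0) = -68
P[-4,-2,0,2] = (-8 - (-92)) / (2 - (-4)) = 14
P[-2,0,2,4] = (-68 - (-8)) / (4 - (-2)) = -10
P[-4,-2,0,2,4] = (-10 - 14) / (4 - (-4)) = -3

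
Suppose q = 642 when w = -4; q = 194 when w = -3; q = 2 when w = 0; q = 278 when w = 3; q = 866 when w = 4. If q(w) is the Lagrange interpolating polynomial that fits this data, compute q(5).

L_0(5) = (8)·(5)·(2)·(1)/[(-1)·(-4)·(-7)·(-8)] = 5/14
L_1(5) = (9)·(5)·(2)·(1)/[(1)·(-3)·(-6)·(-7)] = -5/7
L_2(5) = (9)·(8)·(2)·(1)/[(4)·(3)·(-3)·(-4)] = 1
L_3(5) = (9)·(8)·(5)·(1)/[(7)·(6)·(3)·(-1)] = -20/7
L_4(5) = (9)·(8)·(5)·(2)/[(8)·(7)·(4)·(1)] = 45/14
Sum: 642·(5/14) + 194·(-5/7) + 2·(1) + 278·(-20/7) + 866·(45/14) = 2082

2082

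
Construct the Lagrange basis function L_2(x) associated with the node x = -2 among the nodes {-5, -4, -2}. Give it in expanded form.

L_2(x) = (1/6)x^2 + (3/2)x + 10/3

L_2(x) = (x + 5)(x + 4) / [(3)·(2)]
       = (x^2 + 9x + 20) / (6)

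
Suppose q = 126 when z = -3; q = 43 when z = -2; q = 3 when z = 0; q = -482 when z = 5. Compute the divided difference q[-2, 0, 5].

q[-2,0] = (3 - 43) / (0 - (-2)) = -20
q[0,5] = (-482 - 3) / (5 - 0) = -97
q[-2,0,5] = (-97 - (-20)) / (5 - (-2)) = -11

-11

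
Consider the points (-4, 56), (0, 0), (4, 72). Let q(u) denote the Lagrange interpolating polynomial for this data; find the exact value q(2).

L_0(2) = (2)·(-2)/[(-4)·(-8)] = -1/8
L_1(2) = (6)·(-2)/[(4)·(-4)] = 3/4
L_2(2) = (6)·(2)/[(8)·(4)] = 3/8
Sum: 56·(-1/8) + 0 + 72·(3/8) = 20

20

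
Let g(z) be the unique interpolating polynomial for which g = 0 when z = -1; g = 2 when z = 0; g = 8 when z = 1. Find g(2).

18

Using Newton's divided-difference form:
g[-1,0] = (2 - 0) / (0 - (-1)) = 2
g[0,1] = (8 - 2) / (1 - 0) = 6
g[-1,0,1] = (6 - 2) / (1 - (-1)) = 2
g(2) = 0 + 2·(3) + 2·(3)·(2) = 18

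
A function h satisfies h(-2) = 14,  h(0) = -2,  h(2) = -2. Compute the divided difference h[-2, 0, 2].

2

h[-2,0] = (-2 - 14) / (0 - (-2)) = -8
h[0,2] = (-2 - (-2)) / (2 - 0) = 0
h[-2,0,2] = (0 - (-8)) / (2 - (-2)) = 2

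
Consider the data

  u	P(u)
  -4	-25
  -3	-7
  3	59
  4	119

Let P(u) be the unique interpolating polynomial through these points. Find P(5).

Evaluate each Lagrange basis at u = 5:
L_0(5) = (8)·(2)·(1)/[(-1)·(-7)·(-8)] = -2/7
L_1(5) = (9)·(2)·(1)/[(1)·(-6)·(-7)] = 3/7
L_2(5) = (9)·(8)·(1)/[(7)·(6)·(-1)] = -12/7
L_3(5) = (9)·(8)·(2)/[(8)·(7)·(1)] = 18/7
Sum: (-25)·(-2/7) + (-7)·(3/7) + 59·(-12/7) + 119·(18/7) = 209

209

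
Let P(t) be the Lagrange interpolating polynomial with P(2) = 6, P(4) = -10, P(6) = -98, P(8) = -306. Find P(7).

-184

L_0(7) = (3)·(1)·(-1)/[(-2)·(-4)·(-6)] = 1/16
L_1(7) = (5)·(1)·(-1)/[(2)·(-2)·(-4)] = -5/16
L_2(7) = (5)·(3)·(-1)/[(4)·(2)·(-2)] = 15/16
L_3(7) = (5)·(3)·(1)/[(6)·(4)·(2)] = 5/16
Sum: 6·(1/16) + (-10)·(-5/16) + (-98)·(15/16) + (-306)·(5/16) = -184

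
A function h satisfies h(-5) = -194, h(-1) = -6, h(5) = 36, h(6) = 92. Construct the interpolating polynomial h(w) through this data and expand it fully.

h(w) = w^3 - 3w^2 - 2w - 4

L_0(w) = (w + 1)(w - 5)(w - 6) / [-440] = -(1/440)w^3 + (1/44)w^2 - (19/440)w - 3/44
L_1(w) = (w + 5)(w - 5)(w - 6) / [168] = (1/168)w^3 - (1/28)w^2 - (25/168)w + 25/28
L_2(w) = (w + 5)(w + 1)(w - 6) / [-60] = -(1/60)w^3 + (31/60)w + 1/2
L_3(w) = (w + 5)(w + 1)(w - 5) / [77] = (1/77)w^3 + (1/77)w^2 - (25/77)w - 25/77
h(w) = (-194)·L_0 + (-6)·L_1 + 36·L_2 + 92·L_3
  (-194)·L_0(w) = (97/220)w^3 - (97/22)w^2 + (1843/220)w + 291/22
  (-6)·L_1(w) = -(1/28)w^3 + (3/14)w^2 + (25/28)w - 75/14
  36·L_2(w) = -(3/5)w^3 + (93/5)w + 18
  92·L_3(w) = (92/77)w^3 + (92/77)w^2 - (2300/77)w - 2300/77
Adding term by term: w^3 - 3w^2 - 2w - 4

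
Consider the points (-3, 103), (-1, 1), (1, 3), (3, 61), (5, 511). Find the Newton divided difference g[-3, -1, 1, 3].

-1

g[-3,-1] = (1 - 103) / (-1 - (-3)) = -51
g[-1,1] = (3 - 1) / (1 - (-1)) = 1
g[1,3] = (61 - 3) / (3 - 1) = 29
g[-3,-1,1] = (1 - (-51)) / (1 - (-3)) = 13
g[-1,1,3] = (29 - 1) / (3 - (-1)) = 7
g[-3,-1,1,3] = (7 - 13) / (3 - (-3)) = -1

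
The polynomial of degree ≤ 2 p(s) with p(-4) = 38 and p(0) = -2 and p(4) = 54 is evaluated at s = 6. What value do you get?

118

Evaluate each Lagrange basis at s = 6:
L_0(6) = (6)·(2)/[(-4)·(-8)] = 3/8
L_1(6) = (10)·(2)/[(4)·(-4)] = -5/4
L_2(6) = (10)·(6)/[(8)·(4)] = 15/8
Sum: 38·(3/8) + (-2)·(-5/4) + 54·(15/8) = 118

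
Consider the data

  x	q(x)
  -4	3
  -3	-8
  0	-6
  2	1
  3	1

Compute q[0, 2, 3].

q[0,2] = (1 - (-6)) / (2 - 0) = 7/2
q[2,3] = (1 - 1) / (3 - 2) = 0
q[0,2,3] = (0 - 7/2) / (3 - 0) = -7/6

-7/6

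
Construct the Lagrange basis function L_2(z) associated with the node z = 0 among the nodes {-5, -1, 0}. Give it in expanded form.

L_2(z) = (z + 5)(z + 1) / [(5)·(1)]
       = (z^2 + 6z + 5) / (5)

L_2(z) = (1/5)z^2 + (6/5)z + 1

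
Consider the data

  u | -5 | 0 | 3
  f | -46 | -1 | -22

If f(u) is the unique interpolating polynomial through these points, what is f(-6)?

-67

Evaluate each Lagrange basis at u = -6:
L_0(-6) = (-6)·(-9)/[(-5)·(-8)] = 27/20
L_1(-6) = (-1)·(-9)/[(5)·(-3)] = -3/5
L_2(-6) = (-1)·(-6)/[(8)·(3)] = 1/4
Sum: (-46)·(27/20) + (-1)·(-3/5) + (-22)·(1/4) = -67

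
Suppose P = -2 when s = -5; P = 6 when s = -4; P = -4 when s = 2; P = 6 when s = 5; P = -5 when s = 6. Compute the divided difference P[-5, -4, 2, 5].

P[-5,-4] = (6 - (-2)) / (-4 - (-5)) = 8
P[-4,2] = (-4 - 6) / (2 - (-4)) = -5/3
P[2,5] = (6 - (-4)) / (5 - 2) = 10/3
P[-5,-4,2] = (-5/3 - 8) / (2 - (-5)) = -29/21
P[-4,2,5] = (10/3 - (-5/3)) / (5 - (-4)) = 5/9
P[-5,-4,2,5] = (5/9 - (-29/21)) / (5 - (-5)) = 61/315

61/315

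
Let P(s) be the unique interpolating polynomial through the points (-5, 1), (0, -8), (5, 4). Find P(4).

-2/25

L_0(4) = (4)·(-1)/[(-5)·(-10)] = -2/25
L_1(4) = (9)·(-1)/[(5)·(-5)] = 9/25
L_2(4) = (9)·(4)/[(10)·(5)] = 18/25
Sum: 1·(-2/25) + (-8)·(9/25) + 4·(18/25) = -2/25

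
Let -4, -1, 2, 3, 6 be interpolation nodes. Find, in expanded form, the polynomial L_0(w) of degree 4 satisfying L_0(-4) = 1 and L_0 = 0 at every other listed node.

L_0(w) = (1/1260)w^4 - (1/126)w^3 + (5/252)w^2 - 1/35

L_0(w) = (w + 1)(w - 2)(w - 3)(w - 6) / [(-3)·(-6)·(-7)·(-10)]
       = (w^4 - 10w^3 + 25w^2 - 36) / (1260)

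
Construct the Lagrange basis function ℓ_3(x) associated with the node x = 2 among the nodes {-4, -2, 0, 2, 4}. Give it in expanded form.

ℓ_3(x) = -(1/96)x^4 - (1/48)x^3 + (1/6)x^2 + (1/3)x

ℓ_3(x) = (x + 4)(x + 2)x(x - 4) / [(6)·(4)·(2)·(-2)]
       = (x^4 + 2x^3 - 16x^2 - 32x) / (-96)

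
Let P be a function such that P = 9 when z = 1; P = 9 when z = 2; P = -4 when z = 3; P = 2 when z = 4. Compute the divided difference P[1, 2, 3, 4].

16/3

P[1,2] = (9 - 9) / (2 - 1) = 0
P[2,3] = (-4 - 9) / (3 - 2) = -13
P[3,4] = (2 - (-4)) / (4 - 3) = 6
P[1,2,3] = (-13 - 0) / (3 - 1) = -13/2
P[2,3,4] = (6 - (-13)) / (4 - 2) = 19/2
P[1,2,3,4] = (19/2 - (-13/2)) / (4 - 1) = 16/3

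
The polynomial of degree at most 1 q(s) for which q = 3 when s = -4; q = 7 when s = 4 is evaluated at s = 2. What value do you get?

L_0(2) = (-2)/[(-8)] = 1/4
L_1(2) = (6)/[(8)] = 3/4
Sum: 3·(1/4) + 7·(3/4) = 6

6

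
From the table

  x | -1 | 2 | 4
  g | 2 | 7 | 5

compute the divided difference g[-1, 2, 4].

g[-1,2] = (7 - 2) / (2 - (-1)) = 5/3
g[2,4] = (5 - 7) / (4 - 2) = -1
g[-1,2,4] = (-1 - 5/3) / (4 - (-1)) = -8/15

-8/15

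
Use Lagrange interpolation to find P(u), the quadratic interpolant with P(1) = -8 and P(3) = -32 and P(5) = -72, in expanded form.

Build the Lagrange basis polynomials:
L_0(u) = (u - 3)(u - 5) / [8] = (1/8)u^2 - u + 15/8
L_1(u) = (u - 1)(u - 5) / [-4] = -(1/4)u^2 + (3/2)u - 5/4
L_2(u) = (u - 1)(u - 3) / [8] = (1/8)u^2 - (1/2)u + 3/8
P(u) = (-8)·L_0 + (-32)·L_1 + (-72)·L_2
  (-8)·L_0(u) = -u^2 + 8u - 15
  (-32)·L_1(u) = 8u^2 - 48u + 40
  (-72)·L_2(u) = -9u^2 + 36u - 27
Adding term by term: -2u^2 - 4u - 2

P(u) = -2u^2 - 4u - 2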